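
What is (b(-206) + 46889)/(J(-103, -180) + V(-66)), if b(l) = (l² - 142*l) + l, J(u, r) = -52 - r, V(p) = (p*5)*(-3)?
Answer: 118371/1118 ≈ 105.88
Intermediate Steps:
V(p) = -15*p (V(p) = (5*p)*(-3) = -15*p)
b(l) = l² - 141*l
(b(-206) + 46889)/(J(-103, -180) + V(-66)) = (-206*(-141 - 206) + 46889)/((-52 - 1*(-180)) - 15*(-66)) = (-206*(-347) + 46889)/((-52 + 180) + 990) = (71482 + 46889)/(128 + 990) = 118371/1118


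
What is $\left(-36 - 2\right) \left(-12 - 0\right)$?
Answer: $456$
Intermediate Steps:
$\left(-36 - 2\right) \left(-12 - 0\right) = - 38 \left(-12 + 0\right) = \left(-38\right) \left(-12\right) = 456$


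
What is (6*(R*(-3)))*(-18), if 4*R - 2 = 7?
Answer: 729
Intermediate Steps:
R = 9/4 (R = ½ + (¼)*7 = ½ + 7/4 = 9/4 ≈ 2.2500)
(6*(R*(-3)))*(-18) = (6*((9/4)*(-3)))*(-18) = (6*(-27/4))*(-18) = -81/2*(-18) = 729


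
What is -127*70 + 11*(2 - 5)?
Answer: -8923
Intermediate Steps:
-127*70 + 11*(2 - 5) = -8890 + 11*(-3) = -8890 - 33 = -8923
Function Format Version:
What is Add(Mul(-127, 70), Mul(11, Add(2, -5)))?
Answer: -8923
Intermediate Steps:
Add(Mul(-127, 70), Mul(11, Add(2, -5))) = Add(-8890, Mul(11, -3)) = Add(-8890, -33) = -8923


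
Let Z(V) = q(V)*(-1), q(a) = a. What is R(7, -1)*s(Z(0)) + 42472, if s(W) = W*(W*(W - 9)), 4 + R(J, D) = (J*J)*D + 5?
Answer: 42472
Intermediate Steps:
Z(V) = -V (Z(V) = V*(-1) = -V)
R(J, D) = 1 + D*J**2 (R(J, D) = -4 + ((J*J)*D + 5) = -4 + (J**2*D + 5) = -4 + (D*J**2 + 5) = -4 + (5 + D*J**2) = 1 + D*J**2)
s(W) = W**2*(-9 + W) (s(W) = W*(W*(-9 + W)) = W**2*(-9 + W))
R(7, -1)*s(Z(0)) + 42472 = (1 - 1*7**2)*((-1*0)**2*(-9 - 1*0)) + 42472 = (1 - 1*49)*(0**2*(-9 + 0)) + 42472 = (1 - 49)*(0*(-9)) + 42472 = -48*0 + 42472 = 0 + 42472 = 42472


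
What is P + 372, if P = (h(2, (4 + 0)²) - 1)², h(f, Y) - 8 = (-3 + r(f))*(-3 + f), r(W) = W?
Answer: 436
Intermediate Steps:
h(f, Y) = 8 + (-3 + f)² (h(f, Y) = 8 + (-3 + f)*(-3 + f) = 8 + (-3 + f)²)
P = 64 (P = ((17 + 2² - 6*2) - 1)² = ((17 + 4 - 12) - 1)² = (9 - 1)² = 8² = 64)
P + 372 = 64 + 372 = 436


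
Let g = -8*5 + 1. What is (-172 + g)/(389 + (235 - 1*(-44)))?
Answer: -211/668 ≈ -0.31587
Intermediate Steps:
g = -39 (g = -40 + 1 = -39)
(-172 + g)/(389 + (235 - 1*(-44))) = (-172 - 39)/(389 + (235 - 1*(-44))) = -211/(389 + (235 + 44)) = -211/(389 + 279) = -211/668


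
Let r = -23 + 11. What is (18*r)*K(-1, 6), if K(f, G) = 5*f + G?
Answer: -216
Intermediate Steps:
K(f, G) = G + 5*f
r = -12
(18*r)*K(-1, 6) = (18*(-12))*(6 + 5*(-1)) = -216*(6 - 5) = -216*1 = -216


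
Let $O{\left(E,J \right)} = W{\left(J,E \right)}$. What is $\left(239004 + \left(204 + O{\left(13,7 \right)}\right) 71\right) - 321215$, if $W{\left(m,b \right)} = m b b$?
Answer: $16266$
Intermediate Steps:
$W{\left(m,b \right)} = m b^{2}$ ($W{\left(m,b \right)} = b m b = m b^{2}$)
$O{\left(E,J \right)} = J E^{2}$
$\left(239004 + \left(204 + O{\left(13,7 \right)}\right) 71\right) - 321215 = \left(239004 + \left(204 + 7 \cdot 13^{2}\right) 71\right) - 321215 = \left(239004 + \left(204 + 7 \cdot 169\right) 71\right) - 321215 = \left(239004 + \left(204 + 1183\right) 71\right) - 321215 = \left(239004 + 1387 \cdot 71\right) - 321215 = \left(239004 + 98477\right) - 321215 = 337481 - 321215 = 16266$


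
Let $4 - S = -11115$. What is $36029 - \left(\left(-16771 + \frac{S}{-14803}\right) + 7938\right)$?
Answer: $\frac{664103305}{14803} \approx 44863.0$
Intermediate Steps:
$S = 11119$ ($S = 4 - -11115 = 4 + 11115 = 11119$)
$36029 - \left(\left(-16771 + \frac{S}{-14803}\right) + 7938\right) = 36029 - \left(\left(-16771 + \frac{11119}{-14803}\right) + 7938\right) = 36029 - \left(\left(-16771 + 11119 \left(- \frac{1}{14803}\right)\right) + 7938\right) = 36029 - \left(\left(-16771 - \frac{11119}{14803}\right) + 7938\right) = 36029 - \left(- \frac{248272232}{14803} + 7938\right) = 36029 - - \frac{130766018}{14803} = 36029 + \frac{130766018}{14803} = \frac{664103305}{14803}$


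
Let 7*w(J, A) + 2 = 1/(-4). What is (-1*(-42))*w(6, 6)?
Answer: -27/2 ≈ -13.500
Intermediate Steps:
w(J, A) = -9/28 (w(J, A) = -2/7 + (⅐)/(-4) = -2/7 + (⅐)*(-¼) = -2/7 - 1/28 = -9/28)
(-1*(-42))*w(6, 6) = -1*(-42)*(-9/28) = 42*(-9/28) = -27/2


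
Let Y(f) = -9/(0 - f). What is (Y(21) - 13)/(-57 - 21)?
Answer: 44/273 ≈ 0.16117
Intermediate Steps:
Y(f) = 9/f (Y(f) = -9*(-1/f) = -(-9)/f = 9/f)
(Y(21) - 13)/(-57 - 21) = (9/21 - 13)/(-57 - 21) = (9*(1/21) - 13)/(-78) = (3/7 - 13)*(-1/78) = -88/7*(-1/78) = 44/273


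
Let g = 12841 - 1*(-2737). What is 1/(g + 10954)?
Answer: 1/26532 ≈ 3.7690e-5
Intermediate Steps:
g = 15578 (g = 12841 + 2737 = 15578)
1/(g + 10954) = 1/(15578 + 10954) = 1/26532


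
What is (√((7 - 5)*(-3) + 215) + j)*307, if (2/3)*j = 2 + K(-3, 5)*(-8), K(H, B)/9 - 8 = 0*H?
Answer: -264327 + 307*√209 ≈ -2.5989e+5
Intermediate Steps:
K(H, B) = 72 (K(H, B) = 72 + 9*(0*H) = 72 + 9*0 = 72 + 0 = 72)
j = -861 (j = 3*(2 + 72*(-8))/2 = 3*(2 - 576)/2 = (3/2)*(-574) = -861)
(√((7 - 5)*(-3) + 215) + j)*307 = (√((7 - 5)*(-3) + 215) - 861)*307 = (√(2*(-3) + 215) - 861)*307 = (√(-6 + 215) - 861)*307 = (√209 - 861)*307 = (-861 + √209)*307 = -264327 + 307*√209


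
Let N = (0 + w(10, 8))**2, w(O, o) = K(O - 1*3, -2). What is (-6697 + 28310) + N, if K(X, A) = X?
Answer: 21662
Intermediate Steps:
w(O, o) = -3 + O (w(O, o) = O - 1*3 = O - 3 = -3 + O)
N = 49 (N = (0 + (-3 + 10))**2 = (0 + 7)**2 = 7**2 = 49)
(-6697 + 28310) + N = (-6697 + 28310) + 49 = 21613 + 49 = 21662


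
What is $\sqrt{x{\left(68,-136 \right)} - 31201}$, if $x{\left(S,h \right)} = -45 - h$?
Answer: $i \sqrt{31110} \approx 176.38 i$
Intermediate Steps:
$\sqrt{x{\left(68,-136 \right)} - 31201} = \sqrt{\left(-45 - -136\right) - 31201} = \sqrt{\left(-45 + 136\right) - 31201} = \sqrt{91 - 31201} = \sqrt{-31110} = i \sqrt{31110}$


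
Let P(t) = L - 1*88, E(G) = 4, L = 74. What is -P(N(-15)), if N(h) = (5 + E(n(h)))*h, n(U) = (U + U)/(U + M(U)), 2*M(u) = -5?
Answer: 14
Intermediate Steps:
M(u) = -5/2 (M(u) = (1/2)*(-5) = -5/2)
n(U) = 2*U/(-5/2 + U) (n(U) = (U + U)/(U - 5/2) = (2*U)/(-5/2 + U) = 2*U/(-5/2 + U))
N(h) = 9*h (N(h) = (5 + 4)*h = 9*h)
P(t) = -14 (P(t) = 74 - 1*88 = 74 - 88 = -14)
-P(N(-15)) = -1*(-14) = 14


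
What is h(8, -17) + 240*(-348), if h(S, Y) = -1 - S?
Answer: -83529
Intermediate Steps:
h(8, -17) + 240*(-348) = (-1 - 1*8) + 240*(-348) = (-1 - 8) - 83520 = -9 - 83520 = -83529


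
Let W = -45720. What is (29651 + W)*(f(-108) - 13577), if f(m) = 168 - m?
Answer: 213733769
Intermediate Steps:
(29651 + W)*(f(-108) - 13577) = (29651 - 45720)*((168 - 1*(-108)) - 13577) = -16069*((168 + 108) - 13577) = -16069*(276 - 13577) = -16069*(-13301) = 213733769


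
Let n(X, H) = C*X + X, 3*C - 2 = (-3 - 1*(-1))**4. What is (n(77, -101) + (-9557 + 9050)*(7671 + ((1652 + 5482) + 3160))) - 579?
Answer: -9108295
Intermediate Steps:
C = 6 (C = 2/3 + (-3 - 1*(-1))**4/3 = 2/3 + (-3 + 1)**4/3 = 2/3 + (1/3)*(-2)**4 = 2/3 + (1/3)*16 = 2/3 + 16/3 = 6)
n(X, H) = 7*X (n(X, H) = 6*X + X = 7*X)
(n(77, -101) + (-9557 + 9050)*(7671 + ((1652 + 5482) + 3160))) - 579 = (7*77 + (-9557 + 9050)*(7671 + ((1652 + 5482) + 3160))) - 579 = (539 - 507*(7671 + (7134 + 3160))) - 579 = (539 - 507*(7671 + 10294)) - 579 = (539 - 507*17965) - 579 = (539 - 9108255) - 579 = -9107716 - 579 = -9108295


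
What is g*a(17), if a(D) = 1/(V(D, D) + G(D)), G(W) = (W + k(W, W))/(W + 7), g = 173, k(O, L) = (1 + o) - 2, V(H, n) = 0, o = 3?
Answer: 4152/19 ≈ 218.53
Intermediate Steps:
k(O, L) = 2 (k(O, L) = (1 + 3) - 2 = 4 - 2 = 2)
G(W) = (2 + W)/(7 + W) (G(W) = (W + 2)/(W + 7) = (2 + W)/(7 + W))
a(D) = (7 + D)/(2 + D) (a(D) = 1/(0 + (2 + D)/(7 + D)) = 1/((2 + D)/(7 + D)) = (7 + D)/(2 + D))
g*a(17) = 173*((7 + 17)/(2 + 17)) = 173*(24/19) = 4152/19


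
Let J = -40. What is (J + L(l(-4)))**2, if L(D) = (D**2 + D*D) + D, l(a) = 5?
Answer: 225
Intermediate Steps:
L(D) = D + 2*D**2 (L(D) = (D**2 + D**2) + D = 2*D**2 + D = D + 2*D**2)
(J + L(l(-4)))**2 = (-40 + 5*(1 + 2*5))**2 = (-40 + 5*(1 + 10))**2 = (-40 + 5*11)**2 = (-40 + 55)**2 = 15**2 = 225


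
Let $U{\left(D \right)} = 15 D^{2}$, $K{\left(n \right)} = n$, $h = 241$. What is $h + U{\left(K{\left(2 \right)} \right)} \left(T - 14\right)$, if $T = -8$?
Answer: $-1079$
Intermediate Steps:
$h + U{\left(K{\left(2 \right)} \right)} \left(T - 14\right) = 241 + 15 \cdot 2^{2} \left(-8 - 14\right) = 241 + 15 \cdot 4 \left(-8 - 14\right) = 241 + 60 \left(-22\right) = 241 - 1320 = -1079$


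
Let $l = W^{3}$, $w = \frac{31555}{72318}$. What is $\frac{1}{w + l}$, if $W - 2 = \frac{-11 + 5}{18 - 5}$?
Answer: $\frac{158882646}{647870335} \approx 0.24524$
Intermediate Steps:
$w = \frac{31555}{72318}$ ($w = 31555 \cdot \frac{1}{72318} = \frac{31555}{72318} \approx 0.43634$)
$W = \frac{20}{13}$ ($W = 2 + \frac{-11 + 5}{18 - 5} = 2 - \frac{6}{13} = \frac{20}{13} \approx 1.5385$)
$l = \frac{8000}{2197}$ ($l = \left(\frac{20}{13}\right)^{3} = \frac{8000}{2197} \approx 3.6413$)
$\frac{1}{w + l} = \frac{1}{\frac{31555}{72318} + \frac{8000}{2197}} = \frac{1}{\frac{647870335}{158882646}} = \frac{158882646}{647870335}$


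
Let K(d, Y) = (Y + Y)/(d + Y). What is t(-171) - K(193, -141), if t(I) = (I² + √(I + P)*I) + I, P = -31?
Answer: 755961/26 - 171*I*√202 ≈ 29075.0 - 2430.4*I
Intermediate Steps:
K(d, Y) = 2*Y/(Y + d) (K(d, Y) = (2*Y)/(Y + d) = 2*Y/(Y + d))
t(I) = I + I² + I*√(-31 + I) (t(I) = (I² + √(I - 31)*I) + I = (I² + √(-31 + I)*I) + I = (I² + I*√(-31 + I)) + I = I + I² + I*√(-31 + I))
t(-171) - K(193, -141) = -171*(1 - 171 + √(-31 - 171)) - 2*(-141)/(-141 + 193) = -171*(1 - 171 + √(-202)) - 2*(-141)/52 = -171*(1 - 171 + I*√202) - 2*(-141)/52 = -171*(-170 + I*√202) - 1*(-141/26) = (29070 - 171*I*√202) + 141/26 = 755961/26 - 171*I*√202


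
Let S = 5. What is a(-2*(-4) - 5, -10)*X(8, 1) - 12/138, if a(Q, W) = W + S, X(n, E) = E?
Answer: -117/23 ≈ -5.0870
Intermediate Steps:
a(Q, W) = 5 + W (a(Q, W) = W + 5 = 5 + W)
a(-2*(-4) - 5, -10)*X(8, 1) - 12/138 = (5 - 10)*1 - 12/138 = -5*1 - 12*1/138 = -5 - 2/23 = -117/23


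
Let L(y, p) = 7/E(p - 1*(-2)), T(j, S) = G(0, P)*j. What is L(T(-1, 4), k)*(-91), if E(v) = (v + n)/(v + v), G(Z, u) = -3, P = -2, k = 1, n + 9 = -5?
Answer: 3822/11 ≈ 347.45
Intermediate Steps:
n = -14 (n = -9 - 5 = -14)
E(v) = (-14 + v)/(2*v) (E(v) = (v - 14)/(v + v) = (-14 + v)/((2*v)) = (-14 + v)*(1/(2*v)) = (-14 + v)/(2*v))
T(j, S) = -3*j
L(y, p) = 14*(2 + p)/(-12 + p) (L(y, p) = 7/(((-14 + (p - 1*(-2)))/(2*(p - 1*(-2))))) = 7/(((-14 + (p + 2))/(2*(p + 2)))) = 7/(((-14 + (2 + p))/(2*(2 + p)))) = 7/(((-12 + p)/(2*(2 + p)))) = 7*(2*(2 + p)/(-12 + p)) = 14*(2 + p)/(-12 + p))
L(T(-1, 4), k)*(-91) = (14*(2 + 1)/(-12 + 1))*(-91) = (14*3/(-11))*(-91) = (14*(-1/11)*3)*(-91) = -42/11*(-91) = 3822/11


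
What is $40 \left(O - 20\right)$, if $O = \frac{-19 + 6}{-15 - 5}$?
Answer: $-774$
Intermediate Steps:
$O = \frac{13}{20}$ ($O = - \frac{13}{-20} = \left(-13\right) \left(- \frac{1}{20}\right) = \frac{13}{20} \approx 0.65$)
$40 \left(O - 20\right) = 40 \left(\frac{13}{20} - 20\right) = 40 \left(- \frac{387}{20}\right) = -774$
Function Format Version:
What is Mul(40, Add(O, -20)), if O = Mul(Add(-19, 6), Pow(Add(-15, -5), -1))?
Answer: -774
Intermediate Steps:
O = Rational(13, 20) (O = Mul(-13, Pow(-20, -1)) = Mul(-13, Rational(-1, 20)) = Rational(13, 20) ≈ 0.65000)
Mul(40, Add(O, -20)) = Mul(40, Add(Rational(13, 20), -20)) = Mul(40, Rational(-387, 20)) = -774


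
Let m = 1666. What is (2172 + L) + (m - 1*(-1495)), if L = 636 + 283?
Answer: 6252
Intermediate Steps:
L = 919
(2172 + L) + (m - 1*(-1495)) = (2172 + 919) + (1666 - 1*(-1495)) = 3091 + (1666 + 1495) = 3091 + 3161 = 6252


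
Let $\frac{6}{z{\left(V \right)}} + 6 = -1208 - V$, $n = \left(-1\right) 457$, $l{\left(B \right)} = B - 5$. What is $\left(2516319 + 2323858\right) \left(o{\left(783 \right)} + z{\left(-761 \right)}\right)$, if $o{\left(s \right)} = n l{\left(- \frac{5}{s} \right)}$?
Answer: $\frac{1309296309699698}{118233} \approx 1.1074 \cdot 10^{10}$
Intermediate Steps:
$l{\left(B \right)} = -5 + B$
$n = -457$
$z{\left(V \right)} = \frac{6}{-1214 - V}$ ($z{\left(V \right)} = \frac{6}{-6 - \left(1208 + V\right)} = \frac{6}{-1214 - V}$)
$o{\left(s \right)} = 2285 + \frac{2285}{s}$ ($o{\left(s \right)} = - 457 \left(-5 - \frac{5}{s}\right) = 2285 + \frac{2285}{s}$)
$\left(2516319 + 2323858\right) \left(o{\left(783 \right)} + z{\left(-761 \right)}\right) = \left(2516319 + 2323858\right) \left(\left(2285 + \frac{2285}{783}\right) - \frac{6}{1214 - 761}\right) = 4840177 \left(\left(2285 + 2285 \cdot \frac{1}{783}\right) - \frac{6}{453}\right) = 4840177 \left(\left(2285 + \frac{2285}{783}\right) - \frac{2}{151}\right) = 4840177 \left(\frac{1791440}{783} - \frac{2}{151}\right) = 4840177 \cdot \frac{270505874}{118233} = \frac{1309296309699698}{118233}$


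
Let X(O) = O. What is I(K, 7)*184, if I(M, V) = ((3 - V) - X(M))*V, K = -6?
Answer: 2576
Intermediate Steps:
I(M, V) = V*(3 - M - V) (I(M, V) = ((3 - V) - M)*V = (3 - M - V)*V = V*(3 - M - V))
I(K, 7)*184 = (7*(3 - 1*(-6) - 1*7))*184 = (7*(3 + 6 - 7))*184 = (7*2)*184 = 14*184 = 2576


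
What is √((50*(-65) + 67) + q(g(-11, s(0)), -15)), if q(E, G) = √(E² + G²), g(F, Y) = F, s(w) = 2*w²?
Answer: √(-3183 + √346) ≈ 56.253*I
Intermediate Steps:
√((50*(-65) + 67) + q(g(-11, s(0)), -15)) = √((50*(-65) + 67) + √((-11)² + (-15)²)) = √((-3250 + 67) + √(121 + 225)) = √(-3183 + √346)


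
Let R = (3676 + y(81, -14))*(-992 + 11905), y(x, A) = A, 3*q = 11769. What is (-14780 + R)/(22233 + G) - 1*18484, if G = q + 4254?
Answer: -261074907/15205 ≈ -17170.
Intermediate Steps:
q = 3923 (q = (1/3)*11769 = 3923)
G = 8177 (G = 3923 + 4254 = 8177)
R = 39963406 (R = (3676 - 14)*(-992 + 11905) = 3662*10913 = 39963406)
(-14780 + R)/(22233 + G) - 1*18484 = (-14780 + 39963406)/(22233 + 8177) - 1*18484 = 39948626/30410 - 18484 = 39948626*(1/30410) - 18484 = 19974313/15205 - 18484 = -261074907/15205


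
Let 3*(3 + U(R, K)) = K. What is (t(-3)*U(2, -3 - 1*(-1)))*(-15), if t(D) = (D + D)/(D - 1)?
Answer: 165/2 ≈ 82.500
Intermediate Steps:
U(R, K) = -3 + K/3
t(D) = 2*D/(-1 + D) (t(D) = (2*D)/(-1 + D) = 2*D/(-1 + D))
(t(-3)*U(2, -3 - 1*(-1)))*(-15) = ((2*(-3)/(-1 - 3))*(-3 + (-3 - 1*(-1))/3))*(-15) = ((2*(-3)/(-4))*(-3 + (-3 + 1)/3))*(-15) = ((2*(-3)*(-¼))*(-3 + (⅓)*(-2)))*(-15) = (3*(-3 - ⅔)/2)*(-15) = ((3/2)*(-11/3))*(-15) = -11/2*(-15) = 165/2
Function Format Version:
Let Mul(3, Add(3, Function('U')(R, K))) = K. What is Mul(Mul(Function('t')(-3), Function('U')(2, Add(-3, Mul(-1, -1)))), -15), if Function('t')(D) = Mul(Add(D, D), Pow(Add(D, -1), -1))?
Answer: Rational(165, 2) ≈ 82.500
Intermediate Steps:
Function('U')(R, K) = Add(-3, Mul(Rational(1, 3), K))
Function('t')(D) = Mul(2, D, Pow(Add(-1, D), -1)) (Function('t')(D) = Mul(Mul(2, D), Pow(Add(-1, D), -1)) = Mul(2, D, Pow(Add(-1, D), -1)))
Mul(Mul(Function('t')(-3), Function('U')(2, Add(-3, Mul(-1, -1)))), -15) = Mul(Mul(Mul(2, -3, Pow(Add(-1, -3), -1)), Add(-3, Mul(Rational(1, 3), Add(-3, Mul(-1, -1))))), -15) = Mul(Mul(Mul(2, -3, Pow(-4, -1)), Add(-3, Mul(Rational(1, 3), Add(-3, 1)))), -15) = Mul(Mul(Mul(2, -3, Rational(-1, 4)), Add(-3, Mul(Rational(1, 3), -2))), -15) = Mul(Mul(Rational(3, 2), Add(-3, Rational(-2, 3))), -15) = Mul(Mul(Rational(3, 2), Rational(-11, 3)), -15) = Mul(Rational(-11, 2), -15) = Rational(165, 2)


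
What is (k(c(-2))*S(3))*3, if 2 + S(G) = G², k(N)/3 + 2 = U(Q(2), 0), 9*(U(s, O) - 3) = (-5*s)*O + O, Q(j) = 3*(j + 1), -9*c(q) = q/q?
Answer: 63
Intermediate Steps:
c(q) = -⅑ (c(q) = -q/(9*q) = -⅑*1 = -⅑)
Q(j) = 3 + 3*j (Q(j) = 3*(1 + j) = 3 + 3*j)
U(s, O) = 3 + O/9 - 5*O*s/9 (U(s, O) = 3 + ((-5*s)*O + O)/9 = 3 + (-5*O*s + O)/9 = 3 + (O - 5*O*s)/9 = 3 + (O/9 - 5*O*s/9) = 3 + O/9 - 5*O*s/9)
k(N) = 3 (k(N) = -6 + 3*(3 + (⅑)*0 - 5/9*0*(3 + 3*2)) = -6 + 3*(3 + 0 - 5/9*0*(3 + 6)) = -6 + 3*(3 + 0 - 5/9*0*9) = -6 + 3*(3 + 0 + 0) = -6 + 3*3 = -6 + 9 = 3)
S(G) = -2 + G²
(k(c(-2))*S(3))*3 = (3*(-2 + 3²))*3 = (3*(-2 + 9))*3 = (3*7)*3 = 21*3 = 63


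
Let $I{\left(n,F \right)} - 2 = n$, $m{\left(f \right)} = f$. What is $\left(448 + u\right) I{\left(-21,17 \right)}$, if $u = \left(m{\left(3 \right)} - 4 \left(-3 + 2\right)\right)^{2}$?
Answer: $-9443$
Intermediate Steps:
$I{\left(n,F \right)} = 2 + n$
$u = 49$ ($u = \left(3 - 4 \left(-3 + 2\right)\right)^{2} = \left(3 - -4\right)^{2} = \left(3 + 4\right)^{2} = 7^{2} = 49$)
$\left(448 + u\right) I{\left(-21,17 \right)} = \left(448 + 49\right) \left(2 - 21\right) = 497 \left(-19\right) = -9443$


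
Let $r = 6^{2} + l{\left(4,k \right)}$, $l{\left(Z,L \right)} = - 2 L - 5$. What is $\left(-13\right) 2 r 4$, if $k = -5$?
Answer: $-4264$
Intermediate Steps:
$l{\left(Z,L \right)} = -5 - 2 L$
$r = 41$ ($r = 6^{2} - -5 = 36 + \left(-5 + 10\right) = 36 + 5 = 41$)
$\left(-13\right) 2 r 4 = \left(-13\right) 2 \cdot 41 \cdot 4 = \left(-26\right) 41 \cdot 4 = \left(-1066\right) 4 = -4264$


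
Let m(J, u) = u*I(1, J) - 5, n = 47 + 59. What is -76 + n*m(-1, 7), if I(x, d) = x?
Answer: 136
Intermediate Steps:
n = 106
m(J, u) = -5 + u (m(J, u) = u*1 - 5 = u - 5 = -5 + u)
-76 + n*m(-1, 7) = -76 + 106*(-5 + 7) = -76 + 106*2 = -76 + 212 = 136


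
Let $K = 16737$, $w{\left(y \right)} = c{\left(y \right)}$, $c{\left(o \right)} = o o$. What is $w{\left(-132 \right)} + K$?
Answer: $34161$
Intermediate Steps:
$c{\left(o \right)} = o^{2}$
$w{\left(y \right)} = y^{2}$
$w{\left(-132 \right)} + K = \left(-132\right)^{2} + 16737 = 17424 + 16737 = 34161$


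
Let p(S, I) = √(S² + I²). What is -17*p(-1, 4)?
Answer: -17*√17 ≈ -70.093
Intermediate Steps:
p(S, I) = √(I² + S²)
-17*p(-1, 4) = -17*√(4² + (-1)²) = -17*√(16 + 1) = -17*√17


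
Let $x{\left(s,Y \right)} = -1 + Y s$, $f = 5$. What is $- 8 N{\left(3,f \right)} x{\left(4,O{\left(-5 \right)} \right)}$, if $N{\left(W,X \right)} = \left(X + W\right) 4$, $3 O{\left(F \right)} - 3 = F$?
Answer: $\frac{2816}{3} \approx 938.67$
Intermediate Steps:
$O{\left(F \right)} = 1 + \frac{F}{3}$
$N{\left(W,X \right)} = 4 W + 4 X$ ($N{\left(W,X \right)} = \left(W + X\right) 4 = 4 W + 4 X$)
$- 8 N{\left(3,f \right)} x{\left(4,O{\left(-5 \right)} \right)} = - 8 \left(4 \cdot 3 + 4 \cdot 5\right) \left(-1 + \left(1 + \frac{1}{3} \left(-5\right)\right) 4\right) = - 8 \left(12 + 20\right) \left(-1 + \left(1 - \frac{5}{3}\right) 4\right) = \left(-8\right) 32 \left(-1 - \frac{8}{3}\right) = - 256 \left(-1 - \frac{8}{3}\right) = \left(-256\right) \left(- \frac{11}{3}\right) = \frac{2816}{3}$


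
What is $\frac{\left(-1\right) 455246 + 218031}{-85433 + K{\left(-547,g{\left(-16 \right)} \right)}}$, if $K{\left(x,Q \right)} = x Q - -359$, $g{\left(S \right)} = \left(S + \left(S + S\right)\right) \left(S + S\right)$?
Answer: $\frac{237215}{925266} \approx 0.25637$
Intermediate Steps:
$g{\left(S \right)} = 6 S^{2}$ ($g{\left(S \right)} = \left(S + 2 S\right) 2 S = 3 S 2 S = 6 S^{2}$)
$K{\left(x,Q \right)} = 359 + Q x$ ($K{\left(x,Q \right)} = Q x + 359 = 359 + Q x$)
$\frac{\left(-1\right) 455246 + 218031}{-85433 + K{\left(-547,g{\left(-16 \right)} \right)}} = \frac{\left(-1\right) 455246 + 218031}{-85433 + \left(359 + 6 \left(-16\right)^{2} \left(-547\right)\right)} = \frac{-455246 + 218031}{-85433 + \left(359 + 6 \cdot 256 \left(-547\right)\right)} = - \frac{237215}{-85433 + \left(359 + 1536 \left(-547\right)\right)} = - \frac{237215}{-85433 + \left(359 - 840192\right)} = - \frac{237215}{-85433 - 839833} = - \frac{237215}{-925266} = \left(-237215\right) \left(- \frac{1}{925266}\right) = \frac{237215}{925266}$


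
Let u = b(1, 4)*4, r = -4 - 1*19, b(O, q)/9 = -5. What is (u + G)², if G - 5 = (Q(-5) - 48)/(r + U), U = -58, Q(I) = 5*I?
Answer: 198866404/6561 ≈ 30310.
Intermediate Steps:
b(O, q) = -45 (b(O, q) = 9*(-5) = -45)
r = -23 (r = -4 - 19 = -23)
u = -180 (u = -45*4 = -180)
G = 478/81 (G = 5 + (5*(-5) - 48)/(-23 - 58) = 5 + (-25 - 48)/(-81) = 5 - 73*(-1/81) = 5 + 73/81 = 478/81 ≈ 5.9012)
(u + G)² = (-180 + 478/81)² = (-14102/81)² = 198866404/6561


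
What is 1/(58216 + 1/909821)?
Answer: 909821/52966139337 ≈ 1.7177e-5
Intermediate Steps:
1/(58216 + 1/909821) = 1/(52966139337/909821) = 909821/52966139337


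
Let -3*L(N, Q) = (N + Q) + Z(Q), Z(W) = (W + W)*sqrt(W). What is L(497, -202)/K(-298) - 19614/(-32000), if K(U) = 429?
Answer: 7901609/20592000 + 404*I*sqrt(202)/1287 ≈ 0.38372 + 4.4615*I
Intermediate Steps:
Z(W) = 2*W**(3/2) (Z(W) = (2*W)*sqrt(W) = 2*W**(3/2))
L(N, Q) = -2*Q**(3/2)/3 - N/3 - Q/3 (L(N, Q) = -((N + Q) + 2*Q**(3/2))/3 = -(N + Q + 2*Q**(3/2))/3 = -2*Q**(3/2)/3 - N/3 - Q/3)
L(497, -202)/K(-298) - 19614/(-32000) = (-(-404)*I*sqrt(202)/3 - 1/3*497 - 1/3*(-202))/429 - 19614/(-32000) = (-(-404)*I*sqrt(202)/3 - 497/3 + 202/3)*(1/429) - 19614*(-1/32000) = (404*I*sqrt(202)/3 - 497/3 + 202/3)*(1/429) + 9807/16000 = (-295/3 + 404*I*sqrt(202)/3)*(1/429) + 9807/16000 = (-295/1287 + 404*I*sqrt(202)/1287) + 9807/16000 = 7901609/20592000 + 404*I*sqrt(202)/1287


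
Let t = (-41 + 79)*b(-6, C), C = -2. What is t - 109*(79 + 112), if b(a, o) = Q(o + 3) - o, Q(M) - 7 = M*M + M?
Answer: -20401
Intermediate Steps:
Q(M) = 7 + M + M**2 (Q(M) = 7 + (M*M + M) = 7 + (M**2 + M) = 7 + (M + M**2) = 7 + M + M**2)
b(a, o) = 10 + (3 + o)**2 (b(a, o) = (7 + (o + 3) + (o + 3)**2) - o = (7 + (3 + o) + (3 + o)**2) - o = (10 + o + (3 + o)**2) - o = 10 + (3 + o)**2)
t = 418 (t = (-41 + 79)*(10 + (3 - 2)**2) = 38*(10 + 1**2) = 38*(10 + 1) = 38*11 = 418)
t - 109*(79 + 112) = 418 - 109*(79 + 112) = 418 - 109*191 = 418 - 20819 = -20401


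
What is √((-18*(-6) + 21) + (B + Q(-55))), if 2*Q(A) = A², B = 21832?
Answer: √93894/2 ≈ 153.21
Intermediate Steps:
Q(A) = A²/2
√((-18*(-6) + 21) + (B + Q(-55))) = √((-18*(-6) + 21) + (21832 + (½)*(-55)²)) = √((108 + 21) + (21832 + (½)*3025)) = √(129 + (21832 + 3025/2)) = √(129 + 46689/2) = √(46947/2) = √93894/2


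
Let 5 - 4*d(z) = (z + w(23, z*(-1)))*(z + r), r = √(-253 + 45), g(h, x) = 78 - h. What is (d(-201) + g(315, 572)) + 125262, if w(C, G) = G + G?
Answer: 270253/2 - 201*I*√13 ≈ 1.3513e+5 - 724.72*I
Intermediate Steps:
r = 4*I*√13 (r = √(-208) = 4*I*√13 ≈ 14.422*I)
w(C, G) = 2*G
d(z) = 5/4 + z*(z + 4*I*√13)/4 (d(z) = 5/4 - (z + 2*(z*(-1)))*(z + 4*I*√13)/4 = 5/4 - (z + 2*(-z))*(z + 4*I*√13)/4 = 5/4 - (z - 2*z)*(z + 4*I*√13)/4 = 5/4 - (-z)*(z + 4*I*√13)/4 = 5/4 - (-1)*z*(z + 4*I*√13)/4 = 5/4 + z*(z + 4*I*√13)/4)
(d(-201) + g(315, 572)) + 125262 = ((5/4 + (¼)*(-201)² + I*(-201)*√13) + (78 - 1*315)) + 125262 = ((5/4 + (¼)*40401 - 201*I*√13) + (78 - 315)) + 125262 = ((5/4 + 40401/4 - 201*I*√13) - 237) + 125262 = ((20203/2 - 201*I*√13) - 237) + 125262 = (19729/2 - 201*I*√13) + 125262 = 270253/2 - 201*I*√13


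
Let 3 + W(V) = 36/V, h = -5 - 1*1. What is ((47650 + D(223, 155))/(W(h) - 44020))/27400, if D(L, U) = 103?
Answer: -47753/1206394600 ≈ -3.9583e-5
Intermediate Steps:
h = -6 (h = -5 - 1 = -6)
W(V) = -3 + 36/V
((47650 + D(223, 155))/(W(h) - 44020))/27400 = ((47650 + 103)/((-3 + 36/(-6)) - 44020))/27400 = (47753/((-3 + 36*(-⅙)) - 44020))*(1/27400) = (47753/((-3 - 6) - 44020))*(1/27400) = (47753/(-9 - 44020))*(1/27400) = (47753/(-44029))*(1/27400) = (47753*(-1/44029))*(1/27400) = -47753/44029*1/27400 = -47753/1206394600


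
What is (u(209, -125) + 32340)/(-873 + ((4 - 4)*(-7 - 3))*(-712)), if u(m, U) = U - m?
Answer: -32006/873 ≈ -36.662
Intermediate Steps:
(u(209, -125) + 32340)/(-873 + ((4 - 4)*(-7 - 3))*(-712)) = ((-125 - 1*209) + 32340)/(-873 + ((4 - 4)*(-7 - 3))*(-712)) = ((-125 - 209) + 32340)/(-873 + (0*(-10))*(-712)) = (-334 + 32340)/(-873 + 0*(-712)) = 32006/(-873 + 0) = 32006/(-873) = 32006*(-1/873) = -32006/873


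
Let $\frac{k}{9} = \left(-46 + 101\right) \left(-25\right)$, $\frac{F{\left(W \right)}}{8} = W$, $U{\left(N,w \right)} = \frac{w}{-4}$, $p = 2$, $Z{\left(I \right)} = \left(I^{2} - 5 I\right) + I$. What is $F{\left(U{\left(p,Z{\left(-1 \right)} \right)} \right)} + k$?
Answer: $-12385$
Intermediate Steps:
$Z{\left(I \right)} = I^{2} - 4 I$
$U{\left(N,w \right)} = - \frac{w}{4}$ ($U{\left(N,w \right)} = w \left(- \frac{1}{4}\right) = - \frac{w}{4}$)
$F{\left(W \right)} = 8 W$
$k = -12375$ ($k = 9 \left(-46 + 101\right) \left(-25\right) = 9 \cdot 55 \left(-25\right) = 9 \left(-1375\right) = -12375$)
$F{\left(U{\left(p,Z{\left(-1 \right)} \right)} \right)} + k = 8 \left(- \frac{\left(-1\right) \left(-4 - 1\right)}{4}\right) - 12375 = 8 \left(- \frac{\left(-1\right) \left(-5\right)}{4}\right) - 12375 = 8 \left(\left(- \frac{1}{4}\right) 5\right) - 12375 = 8 \left(- \frac{5}{4}\right) - 12375 = -10 - 12375 = -12385$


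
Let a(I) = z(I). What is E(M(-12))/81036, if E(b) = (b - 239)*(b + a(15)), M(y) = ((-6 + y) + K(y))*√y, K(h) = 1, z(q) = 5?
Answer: -4663/81036 + 221*I*√3/2251 ≈ -0.057542 + 0.17005*I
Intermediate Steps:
a(I) = 5
M(y) = √y*(-5 + y) (M(y) = ((-6 + y) + 1)*√y = (-5 + y)*√y = √y*(-5 + y))
E(b) = (-239 + b)*(5 + b) (E(b) = (b - 239)*(b + 5) = (-239 + b)*(5 + b))
E(M(-12))/81036 = (-1195 + (√(-12)*(-5 - 12))² - 234*√(-12)*(-5 - 12))/81036 = (-1195 + ((2*I*√3)*(-17))² - 234*2*I*√3*(-17))*(1/81036) = (-1195 + (-34*I*√3)² - (-7956)*I*√3)*(1/81036) = (-1195 - 3468 + 7956*I*√3)*(1/81036) = (-4663 + 7956*I*√3)*(1/81036) = -4663/81036 + 221*I*√3/2251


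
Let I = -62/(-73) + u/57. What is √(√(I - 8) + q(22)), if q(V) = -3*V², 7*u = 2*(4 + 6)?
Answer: √(-1231850851308 + 29127*I*√6023987886)/29127 ≈ 0.034965 + 38.105*I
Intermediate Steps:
u = 20/7 (u = (2*(4 + 6))/7 = (2*10)/7 = (⅐)*20 = 20/7 ≈ 2.8571)
I = 26198/29127 (I = -62/(-73) + (20/7)/57 = -62*(-1/73) + (20/7)*(1/57) = 62/73 + 20/399 = 26198/29127 ≈ 0.89944)
√(√(I - 8) + q(22)) = √(√(26198/29127 - 8) - 3*22²) = √(√(-206818/29127) - 3*484) = √(I*√6023987886/29127 - 1452) = √(-1452 + I*√6023987886/29127)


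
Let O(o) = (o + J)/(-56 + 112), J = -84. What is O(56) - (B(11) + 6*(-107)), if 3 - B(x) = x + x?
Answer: 1321/2 ≈ 660.50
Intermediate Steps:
B(x) = 3 - 2*x (B(x) = 3 - (x + x) = 3 - 2*x)
O(o) = -3/2 + o/56 (O(o) = (o - 84)/(-56 + 112) = (-84 + o)/56 = (-84 + o)*(1/56) = -3/2 + o/56)
O(56) - (B(11) + 6*(-107)) = (-3/2 + (1/56)*56) - ((3 - 2*11) + 6*(-107)) = (-3/2 + 1) - ((3 - 22) - 642) = -½ - (-19 - 642) = -½ - 1*(-661) = -½ + 661 = 1321/2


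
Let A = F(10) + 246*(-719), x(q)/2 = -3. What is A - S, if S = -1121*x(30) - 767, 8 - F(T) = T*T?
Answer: -182925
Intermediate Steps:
x(q) = -6 (x(q) = 2*(-3) = -6)
F(T) = 8 - T² (F(T) = 8 - T*T = 8 - T²)
A = -176966 (A = (8 - 1*10²) + 246*(-719) = (8 - 1*100) - 176874 = (8 - 100) - 176874 = -92 - 176874 = -176966)
S = 5959 (S = -1121*(-6) - 767 = 6726 - 767 = 5959)
A - S = -176966 - 1*5959 = -176966 - 5959 = -182925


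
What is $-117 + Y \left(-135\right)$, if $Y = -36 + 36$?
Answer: $-117$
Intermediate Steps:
$Y = 0$
$-117 + Y \left(-135\right) = -117 + 0 \left(-135\right) = -117 + 0 = -117$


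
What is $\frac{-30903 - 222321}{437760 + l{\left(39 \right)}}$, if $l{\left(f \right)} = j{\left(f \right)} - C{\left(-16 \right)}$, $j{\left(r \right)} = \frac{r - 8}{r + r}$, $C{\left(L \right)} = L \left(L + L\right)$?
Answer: $- \frac{19751472}{34105375} \approx -0.57913$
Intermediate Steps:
$C{\left(L \right)} = 2 L^{2}$ ($C{\left(L \right)} = L 2 L = 2 L^{2}$)
$j{\left(r \right)} = \frac{-8 + r}{2 r}$
$l{\left(f \right)} = -512 + \frac{-8 + f}{2 f}$ ($l{\left(f \right)} = \frac{-8 + f}{2 f} - 2 \left(-16\right)^{2} = \frac{-8 + f}{2 f} - 2 \cdot 256 = \frac{-8 + f}{2 f} - 512 = -512 + \frac{-8 + f}{2 f}$)
$\frac{-30903 - 222321}{437760 + l{\left(39 \right)}} = \frac{-30903 - 222321}{437760 - \left(\frac{1023}{2} + \frac{4}{39}\right)} = - \frac{253224}{437760 - \frac{39905}{78}} = - \frac{253224}{\frac{34105375}{78}} = \left(-253224\right) \frac{78}{34105375} = - \frac{19751472}{34105375}$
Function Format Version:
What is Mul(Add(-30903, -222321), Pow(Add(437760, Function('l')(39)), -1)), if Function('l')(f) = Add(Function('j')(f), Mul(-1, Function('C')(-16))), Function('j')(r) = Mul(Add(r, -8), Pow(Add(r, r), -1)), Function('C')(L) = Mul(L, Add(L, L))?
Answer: Rational(-19751472, 34105375) ≈ -0.57913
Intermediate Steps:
Function('C')(L) = Mul(2, Pow(L, 2)) (Function('C')(L) = Mul(L, Mul(2, L)) = Mul(2, Pow(L, 2)))
Function('j')(r) = Mul(Rational(1, 2), Pow(r, -1), Add(-8, r)) (Function('j')(r) = Mul(Add(-8, r), Pow(Mul(2, r), -1)) = Mul(Add(-8, r), Mul(Rational(1, 2), Pow(r, -1))) = Mul(Rational(1, 2), Pow(r, -1), Add(-8, r)))
Function('l')(f) = Add(-512, Mul(Rational(1, 2), Pow(f, -1), Add(-8, f))) (Function('l')(f) = Add(Mul(Rational(1, 2), Pow(f, -1), Add(-8, f)), Mul(-1, Mul(2, Pow(-16, 2)))) = Add(Mul(Rational(1, 2), Pow(f, -1), Add(-8, f)), Mul(-1, Mul(2, 256))) = Add(Mul(Rational(1, 2), Pow(f, -1), Add(-8, f)), Mul(-1, 512)) = Add(Mul(Rational(1, 2), Pow(f, -1), Add(-8, f)), -512) = Add(-512, Mul(Rational(1, 2), Pow(f, -1), Add(-8, f))))
Mul(Add(-30903, -222321), Pow(Add(437760, Function('l')(39)), -1)) = Mul(Add(-30903, -222321), Pow(Add(437760, Add(Rational(-1023, 2), Mul(-4, Pow(39, -1)))), -1)) = Mul(-253224, Pow(Add(437760, Add(Rational(-1023, 2), Mul(-4, Rational(1, 39)))), -1)) = Mul(-253224, Pow(Add(437760, Add(Rational(-1023, 2), Rational(-4, 39))), -1)) = Mul(-253224, Pow(Add(437760, Rational(-39905, 78)), -1)) = Mul(-253224, Pow(Rational(34105375, 78), -1)) = Mul(-253224, Rational(78, 34105375)) = Rational(-19751472, 34105375)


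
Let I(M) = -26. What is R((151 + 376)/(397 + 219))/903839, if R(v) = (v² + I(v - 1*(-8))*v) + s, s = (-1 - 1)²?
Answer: -6644879/342967131584 ≈ -1.9375e-5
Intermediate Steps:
s = 4 (s = (-2)² = 4)
R(v) = 4 + v² - 26*v (R(v) = (v² - 26*v) + 4 = 4 + v² - 26*v)
R((151 + 376)/(397 + 219))/903839 = (4 + ((151 + 376)/(397 + 219))² - 26*(151 + 376)/(397 + 219))/903839 = (4 + (527/616)² - 13702/616)*(1/903839) = (4 + (527*(1/616))² - 13702/616)*(1/903839) = (4 + (527/616)² - 26*527/616)*(1/903839) = (4 + 277729/379456 - 6851/308)*(1/903839) = -6644879/379456*1/903839 = -6644879/342967131584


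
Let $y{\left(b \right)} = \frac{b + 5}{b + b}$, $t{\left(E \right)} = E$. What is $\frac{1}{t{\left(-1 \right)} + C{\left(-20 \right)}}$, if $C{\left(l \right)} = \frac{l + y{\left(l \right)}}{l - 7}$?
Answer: $- \frac{216}{59} \approx -3.661$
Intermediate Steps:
$y{\left(b \right)} = \frac{5 + b}{2 b}$
$C{\left(l \right)} = \frac{l + \frac{5 + l}{2 l}}{-7 + l}$ ($C{\left(l \right)} = \frac{l + \frac{5 + l}{2 l}}{l - 7} = \frac{l + \frac{5 + l}{2 l}}{-7 + l}$)
$\frac{1}{t{\left(-1 \right)} + C{\left(-20 \right)}} = \frac{1}{-1 + \frac{5 - 20 + 2 \left(-20\right)^{2}}{2 \left(-20\right) \left(-7 - 20\right)}} = \frac{1}{-1 + \frac{1}{2} \left(- \frac{1}{20}\right) \frac{1}{-27} \left(5 - 20 + 2 \cdot 400\right)} = \frac{1}{-1 + \frac{1}{2} \left(- \frac{1}{20}\right) \left(- \frac{1}{27}\right) \left(5 - 20 + 800\right)} = \frac{1}{-1 + \frac{1}{2} \left(- \frac{1}{20}\right) \left(- \frac{1}{27}\right) 785} = \frac{1}{-1 + \frac{157}{216}} = \frac{1}{- \frac{59}{216}} = - \frac{216}{59}$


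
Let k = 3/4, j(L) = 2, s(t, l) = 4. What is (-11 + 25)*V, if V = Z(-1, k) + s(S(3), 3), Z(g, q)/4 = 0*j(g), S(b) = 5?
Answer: 56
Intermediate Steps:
k = ¾ (k = 3*(¼) = ¾ ≈ 0.75000)
Z(g, q) = 0 (Z(g, q) = 4*(0*2) = 4*0 = 0)
V = 4 (V = 0 + 4 = 4)
(-11 + 25)*V = (-11 + 25)*4 = 14*4 = 56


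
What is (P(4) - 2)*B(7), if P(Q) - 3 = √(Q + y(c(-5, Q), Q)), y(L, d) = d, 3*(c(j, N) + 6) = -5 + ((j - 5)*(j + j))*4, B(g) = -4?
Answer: -4 - 8*√2 ≈ -15.314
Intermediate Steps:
c(j, N) = -23/3 + 8*j*(-5 + j)/3 (c(j, N) = -6 + (-5 + ((j - 5)*(j + j))*4)/3 = -6 + (-5 + ((-5 + j)*(2*j))*4)/3 = -6 + (-5 + (2*j*(-5 + j))*4)/3 = -6 + (-5 + 8*j*(-5 + j))/3 = -6 + (-5/3 + 8*j*(-5 + j)/3) = -23/3 + 8*j*(-5 + j)/3)
P(Q) = 3 + √2*√Q (P(Q) = 3 + √(Q + Q) = 3 + √(2*Q) = 3 + √2*√Q)
(P(4) - 2)*B(7) = ((3 + √2*√4) - 2)*(-4) = ((3 + √2*2) - 2)*(-4) = ((3 + 2*√2) - 2)*(-4) = (1 + 2*√2)*(-4) = -4 - 8*√2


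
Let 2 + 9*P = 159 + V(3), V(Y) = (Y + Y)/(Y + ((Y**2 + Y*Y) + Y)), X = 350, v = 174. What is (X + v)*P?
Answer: 82399/9 ≈ 9155.4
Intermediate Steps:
V(Y) = 2*Y/(2*Y + 2*Y**2) (V(Y) = (2*Y)/(Y + ((Y**2 + Y**2) + Y)) = (2*Y)/(Y + (2*Y**2 + Y)) = (2*Y)/(Y + (Y + 2*Y**2)) = (2*Y)/(2*Y + 2*Y**2) = 2*Y/(2*Y + 2*Y**2))
P = 629/36 (P = -2/9 + (159 + 1/(1 + 3))/9 = -2/9 + (159 + 1/4)/9 = -2/9 + (1/9)*(637/4) = -2/9 + 637/36 = 629/36 ≈ 17.472)
(X + v)*P = (350 + 174)*(629/36) = 524*(629/36) = 82399/9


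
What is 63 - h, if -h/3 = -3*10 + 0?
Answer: -27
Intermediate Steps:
h = 90 (h = -3*(-3*10 + 0) = -3*(-30 + 0) = -3*(-30) = 90)
63 - h = 63 - 1*90 = 63 - 90 = -27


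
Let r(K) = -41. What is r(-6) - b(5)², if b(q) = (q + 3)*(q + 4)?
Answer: -5225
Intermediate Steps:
b(q) = (3 + q)*(4 + q)
r(-6) - b(5)² = -41 - (12 + 5² + 7*5)² = -41 - (12 + 25 + 35)² = -41 - 1*72² = -41 - 1*5184 = -41 - 5184 = -5225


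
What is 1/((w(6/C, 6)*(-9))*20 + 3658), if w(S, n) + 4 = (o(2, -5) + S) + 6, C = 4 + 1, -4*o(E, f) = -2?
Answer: 1/2992 ≈ 0.00033422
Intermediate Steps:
o(E, f) = 1/2 (o(E, f) = -1/4*(-2) = 1/2)
C = 5
w(S, n) = 5/2 + S (w(S, n) = -4 + ((1/2 + S) + 6) = -4 + (13/2 + S) = 5/2 + S)
1/((w(6/C, 6)*(-9))*20 + 3658) = 1/(((5/2 + 6/5)*(-9))*20 + 3658) = 1/(((37/10)*(-9))*20 + 3658) = 1/(-333/10*20 + 3658) = 1/(-666 + 3658) = 1/2992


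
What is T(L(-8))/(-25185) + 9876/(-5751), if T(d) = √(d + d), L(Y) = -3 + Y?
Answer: -3292/1917 - I*√22/25185 ≈ -1.7173 - 0.00018624*I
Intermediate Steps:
T(d) = √2*√d (T(d) = √(2*d) = √2*√d)
T(L(-8))/(-25185) + 9876/(-5751) = (√2*√(-3 - 8))/(-25185) + 9876/(-5751) = (√2*√(-11))*(-1/25185) + 9876*(-1/5751) = (√2*(I*√11))*(-1/25185) - 3292/1917 = (I*√22)*(-1/25185) - 3292/1917 = -I*√22/25185 - 3292/1917 = -3292/1917 - I*√22/25185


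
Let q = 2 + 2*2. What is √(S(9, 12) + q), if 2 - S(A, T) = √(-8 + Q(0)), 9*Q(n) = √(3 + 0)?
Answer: √(72 - 3*I*√(72 - √3))/3 ≈ 2.87 - 0.48679*I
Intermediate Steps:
Q(n) = √3/9 (Q(n) = √(3 + 0)/9 = √3/9)
S(A, T) = 2 - √(-8 + √3/9)
q = 6 (q = 2 + 4 = 6)
√(S(9, 12) + q) = √((2 - √(-72 + √3)/3) + 6) = √(8 - √(-72 + √3)/3)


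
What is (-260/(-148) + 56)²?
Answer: 4566769/1369 ≈ 3335.8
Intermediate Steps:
(-260/(-148) + 56)² = (-260*(-1/148) + 56)² = (65/37 + 56)² = (2137/37)² = 4566769/1369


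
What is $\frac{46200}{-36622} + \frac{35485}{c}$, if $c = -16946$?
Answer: $- \frac{1041218435}{310298206} \approx -3.3555$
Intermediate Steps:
$\frac{46200}{-36622} + \frac{35485}{c} = \frac{46200}{-36622} + \frac{35485}{-16946} = 46200 \left(- \frac{1}{36622}\right) + 35485 \left(- \frac{1}{16946}\right) = - \frac{23100}{18311} - \frac{35485}{16946} = - \frac{1041218435}{310298206}$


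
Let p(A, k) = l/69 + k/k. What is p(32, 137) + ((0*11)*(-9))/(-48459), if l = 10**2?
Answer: 169/69 ≈ 2.4493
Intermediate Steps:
l = 100
p(A, k) = 169/69 (p(A, k) = 100/69 + k/k = 100*(1/69) + 1 = 100/69 + 1 = 169/69)
p(32, 137) + ((0*11)*(-9))/(-48459) = 169/69 + ((0*11)*(-9))/(-48459) = 169/69 + (0*(-9))*(-1/48459) = 169/69 + 0*(-1/48459) = 169/69 + 0 = 169/69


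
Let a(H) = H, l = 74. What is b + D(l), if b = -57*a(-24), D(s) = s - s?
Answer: 1368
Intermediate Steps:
D(s) = 0
b = 1368 (b = -57*(-24) = 1368)
b + D(l) = 1368 + 0 = 1368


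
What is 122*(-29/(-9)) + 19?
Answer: 3709/9 ≈ 412.11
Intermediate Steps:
122*(-29/(-9)) + 19 = 122*(-29*(-⅑)) + 19 = 122*(29/9) + 19 = 3538/9 + 19 = 3709/9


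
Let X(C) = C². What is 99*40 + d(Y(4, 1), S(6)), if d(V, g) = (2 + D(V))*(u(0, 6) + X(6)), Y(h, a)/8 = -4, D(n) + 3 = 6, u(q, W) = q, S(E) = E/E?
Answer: 4140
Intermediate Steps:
S(E) = 1
D(n) = 3 (D(n) = -3 + 6 = 3)
Y(h, a) = -32 (Y(h, a) = 8*(-4) = -32)
d(V, g) = 180 (d(V, g) = (2 + 3)*(0 + 6²) = 5*(0 + 36) = 5*36 = 180)
99*40 + d(Y(4, 1), S(6)) = 99*40 + 180 = 3960 + 180 = 4140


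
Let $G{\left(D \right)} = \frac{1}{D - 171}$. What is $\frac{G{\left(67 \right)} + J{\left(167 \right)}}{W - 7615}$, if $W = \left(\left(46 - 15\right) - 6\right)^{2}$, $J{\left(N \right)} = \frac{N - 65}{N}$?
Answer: $- \frac{10441}{121402320} \approx -8.6003 \cdot 10^{-5}$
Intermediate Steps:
$J{\left(N \right)} = \frac{-65 + N}{N}$
$W = 625$ ($W = \left(31 - 6\right)^{2} = 25^{2} = 625$)
$G{\left(D \right)} = \frac{1}{-171 + D}$
$\frac{G{\left(67 \right)} + J{\left(167 \right)}}{W - 7615} = \frac{\frac{1}{-171 + 67} + \frac{-65 + 167}{167}}{625 - 7615} = \frac{\frac{1}{-104} + \frac{1}{167} \cdot 102}{-6990} = \left(- \frac{1}{104} + \frac{102}{167}\right) \left(- \frac{1}{6990}\right) = \frac{10441}{17368} \left(- \frac{1}{6990}\right) = - \frac{10441}{121402320}$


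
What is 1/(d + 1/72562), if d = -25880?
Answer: -72562/1877904559 ≈ -3.8640e-5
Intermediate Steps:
1/(d + 1/72562) = 1/(-25880 + 1/72562) = 1/(-1877904559/72562) = -72562/1877904559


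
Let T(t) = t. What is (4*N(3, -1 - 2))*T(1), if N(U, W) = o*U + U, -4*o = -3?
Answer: 21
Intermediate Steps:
o = 3/4 (o = -1/4*(-3) = 3/4 ≈ 0.75000)
N(U, W) = 7*U/4 (N(U, W) = 3*U/4 + U = 7*U/4)
(4*N(3, -1 - 2))*T(1) = (4*((7/4)*3))*1 = (4*(21/4))*1 = 21*1 = 21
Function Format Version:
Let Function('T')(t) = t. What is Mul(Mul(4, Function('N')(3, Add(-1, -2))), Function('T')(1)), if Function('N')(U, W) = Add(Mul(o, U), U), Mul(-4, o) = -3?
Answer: 21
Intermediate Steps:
o = Rational(3, 4) (o = Mul(Rational(-1, 4), -3) = Rational(3, 4) ≈ 0.75000)
Function('N')(U, W) = Mul(Rational(7, 4), U) (Function('N')(U, W) = Add(Mul(Rational(3, 4), U), U) = Mul(Rational(7, 4), U))
Mul(Mul(4, Function('N')(3, Add(-1, -2))), Function('T')(1)) = Mul(Mul(4, Mul(Rational(7, 4), 3)), 1) = Mul(Mul(4, Rational(21, 4)), 1) = Mul(21, 1) = 21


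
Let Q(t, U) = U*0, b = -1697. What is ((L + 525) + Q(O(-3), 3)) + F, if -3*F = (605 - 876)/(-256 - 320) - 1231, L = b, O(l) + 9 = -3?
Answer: -1316431/1728 ≈ -761.82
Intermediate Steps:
O(l) = -12 (O(l) = -9 - 3 = -12)
L = -1697
Q(t, U) = 0
F = 708785/1728 (F = -((605 - 876)/(-256 - 320) - 1231)/3 = -(-271/(-576) - 1231)/3 = -(-271*(-1/576) - 1231)/3 = -(271/576 - 1231)/3 = -⅓*(-708785/576) = 708785/1728 ≈ 410.18)
((L + 525) + Q(O(-3), 3)) + F = ((-1697 + 525) + 0) + 708785/1728 = (-1172 + 0) + 708785/1728 = -1172 + 708785/1728 = -1316431/1728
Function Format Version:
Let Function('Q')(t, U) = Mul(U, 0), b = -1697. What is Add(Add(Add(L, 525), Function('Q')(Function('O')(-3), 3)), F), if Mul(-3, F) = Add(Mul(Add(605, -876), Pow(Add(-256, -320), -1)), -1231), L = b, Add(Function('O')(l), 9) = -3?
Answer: Rational(-1316431, 1728) ≈ -761.82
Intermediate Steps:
Function('O')(l) = -12 (Function('O')(l) = Add(-9, -3) = -12)
L = -1697
Function('Q')(t, U) = 0
F = Rational(708785, 1728) (F = Mul(Rational(-1, 3), Add(Mul(Add(605, -876), Pow(Add(-256, -320), -1)), -1231)) = Mul(Rational(-1, 3), Add(Mul(-271, Pow(-576, -1)), -1231)) = Mul(Rational(-1, 3), Add(Mul(-271, Rational(-1, 576)), -1231)) = Mul(Rational(-1, 3), Add(Rational(271, 576), -1231)) = Mul(Rational(-1, 3), Rational(-708785, 576)) = Rational(708785, 1728) ≈ 410.18)
Add(Add(Add(L, 525), Function('Q')(Function('O')(-3), 3)), F) = Add(Add(Add(-1697, 525), 0), Rational(708785, 1728)) = Add(Add(-1172, 0), Rational(708785, 1728)) = Add(-1172, Rational(708785, 1728)) = Rational(-1316431, 1728)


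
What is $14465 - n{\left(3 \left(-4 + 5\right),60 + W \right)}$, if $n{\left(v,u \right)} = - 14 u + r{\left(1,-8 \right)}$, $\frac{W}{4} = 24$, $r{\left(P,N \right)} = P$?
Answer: $16648$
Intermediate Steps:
$W = 96$ ($W = 4 \cdot 24 = 96$)
$n{\left(v,u \right)} = 1 - 14 u$ ($n{\left(v,u \right)} = - 14 u + 1 = 1 - 14 u$)
$14465 - n{\left(3 \left(-4 + 5\right),60 + W \right)} = 14465 - \left(1 - 14 \left(60 + 96\right)\right) = 14465 - \left(1 - 2184\right) = 14465 - -2183 = 14465 + 2183 = 16648$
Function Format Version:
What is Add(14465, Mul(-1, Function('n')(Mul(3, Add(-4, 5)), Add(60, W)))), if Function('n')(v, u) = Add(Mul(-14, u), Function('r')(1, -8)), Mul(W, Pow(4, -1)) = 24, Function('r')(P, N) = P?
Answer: 16648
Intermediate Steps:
W = 96 (W = Mul(4, 24) = 96)
Function('n')(v, u) = Add(1, Mul(-14, u)) (Function('n')(v, u) = Add(Mul(-14, u), 1) = Add(1, Mul(-14, u)))
Add(14465, Mul(-1, Function('n')(Mul(3, Add(-4, 5)), Add(60, W)))) = Add(14465, Mul(-1, Add(1, Mul(-14, Add(60, 96))))) = Add(14465, Mul(-1, Add(1, Mul(-14, 156)))) = Add(14465, Mul(-1, Add(1, -2184))) = Add(14465, Mul(-1, -2183)) = Add(14465, 2183) = 16648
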